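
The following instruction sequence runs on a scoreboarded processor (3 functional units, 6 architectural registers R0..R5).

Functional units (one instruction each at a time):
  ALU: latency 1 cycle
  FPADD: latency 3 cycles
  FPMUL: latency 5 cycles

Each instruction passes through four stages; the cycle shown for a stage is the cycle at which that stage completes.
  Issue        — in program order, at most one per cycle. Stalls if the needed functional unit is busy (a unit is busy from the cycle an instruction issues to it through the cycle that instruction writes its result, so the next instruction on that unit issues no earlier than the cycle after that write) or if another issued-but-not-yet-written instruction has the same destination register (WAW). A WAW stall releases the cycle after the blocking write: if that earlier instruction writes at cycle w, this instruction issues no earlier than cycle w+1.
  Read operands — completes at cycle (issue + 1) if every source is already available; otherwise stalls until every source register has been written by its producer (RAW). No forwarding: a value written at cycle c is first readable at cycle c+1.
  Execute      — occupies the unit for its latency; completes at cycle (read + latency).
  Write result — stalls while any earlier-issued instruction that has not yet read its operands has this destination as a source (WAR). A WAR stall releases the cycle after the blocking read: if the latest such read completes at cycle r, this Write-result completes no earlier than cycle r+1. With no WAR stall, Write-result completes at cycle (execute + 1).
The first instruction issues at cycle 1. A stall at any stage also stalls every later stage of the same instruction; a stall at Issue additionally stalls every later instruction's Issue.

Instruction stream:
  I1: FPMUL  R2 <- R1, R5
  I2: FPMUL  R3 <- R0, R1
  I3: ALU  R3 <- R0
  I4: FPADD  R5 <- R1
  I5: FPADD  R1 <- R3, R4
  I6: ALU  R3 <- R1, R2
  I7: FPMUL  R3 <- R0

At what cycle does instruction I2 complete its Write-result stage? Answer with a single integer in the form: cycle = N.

I1  is:1  ro:2  ex:7  wr:8
I2  is:9  ro:10  ex:15  wr:16  — struct: FPMUL busy until I1 writes@8
I3  is:17  ro:18  ex:19  wr:20  — WAW R3: wait I2 write@16
I4  is:18  ro:19  ex:22  wr:23
I5  is:24  ro:25  ex:28  wr:29  — struct: FPADD busy until I4 writes@23
I6  is:25  ro:30  ex:31  wr:32  — RAW R1: wait I5 write@29
I7  is:33  ro:34  ex:39  wr:40  — WAW R3: wait I6 write@32

cycle = 16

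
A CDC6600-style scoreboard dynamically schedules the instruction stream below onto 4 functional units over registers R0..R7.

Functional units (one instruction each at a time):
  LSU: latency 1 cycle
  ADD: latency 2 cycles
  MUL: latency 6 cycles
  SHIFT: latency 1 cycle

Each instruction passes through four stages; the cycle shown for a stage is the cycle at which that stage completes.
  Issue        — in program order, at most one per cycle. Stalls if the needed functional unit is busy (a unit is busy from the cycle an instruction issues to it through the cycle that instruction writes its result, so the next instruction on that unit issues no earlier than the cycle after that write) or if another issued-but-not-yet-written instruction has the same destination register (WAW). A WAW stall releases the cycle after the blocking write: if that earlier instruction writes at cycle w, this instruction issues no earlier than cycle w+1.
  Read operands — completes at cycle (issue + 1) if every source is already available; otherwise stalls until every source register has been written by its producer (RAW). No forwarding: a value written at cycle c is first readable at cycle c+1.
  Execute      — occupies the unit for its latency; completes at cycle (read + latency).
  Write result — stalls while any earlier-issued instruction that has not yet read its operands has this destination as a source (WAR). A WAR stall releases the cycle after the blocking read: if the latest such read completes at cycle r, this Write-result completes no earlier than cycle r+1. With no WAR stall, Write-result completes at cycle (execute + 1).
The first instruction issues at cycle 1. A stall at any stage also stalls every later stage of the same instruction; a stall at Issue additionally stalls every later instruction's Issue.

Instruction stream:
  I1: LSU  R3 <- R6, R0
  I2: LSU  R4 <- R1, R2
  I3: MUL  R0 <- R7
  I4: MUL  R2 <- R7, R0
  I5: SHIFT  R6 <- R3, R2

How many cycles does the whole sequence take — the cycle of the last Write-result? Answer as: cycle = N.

[1] issue I1 (LSU)
[2] I1 read-ops
[3] I1 finished on LSU
[4] I1→R3
[5] issue I2 (LSU)
[6] I2 read-ops · issue I3 (MUL)
[7] I2 finished on LSU · I3 read-ops
[8] I2→R4
[13] I3 finished on MUL
[14] I3→R0
[15] issue I4 (MUL)
[16] I4 read-ops · issue I5 (SHIFT)
[22] I4 finished on MUL
[23] I4→R2
[24] I5 read-ops
[25] I5 finished on SHIFT
[26] I5→R6

cycle = 26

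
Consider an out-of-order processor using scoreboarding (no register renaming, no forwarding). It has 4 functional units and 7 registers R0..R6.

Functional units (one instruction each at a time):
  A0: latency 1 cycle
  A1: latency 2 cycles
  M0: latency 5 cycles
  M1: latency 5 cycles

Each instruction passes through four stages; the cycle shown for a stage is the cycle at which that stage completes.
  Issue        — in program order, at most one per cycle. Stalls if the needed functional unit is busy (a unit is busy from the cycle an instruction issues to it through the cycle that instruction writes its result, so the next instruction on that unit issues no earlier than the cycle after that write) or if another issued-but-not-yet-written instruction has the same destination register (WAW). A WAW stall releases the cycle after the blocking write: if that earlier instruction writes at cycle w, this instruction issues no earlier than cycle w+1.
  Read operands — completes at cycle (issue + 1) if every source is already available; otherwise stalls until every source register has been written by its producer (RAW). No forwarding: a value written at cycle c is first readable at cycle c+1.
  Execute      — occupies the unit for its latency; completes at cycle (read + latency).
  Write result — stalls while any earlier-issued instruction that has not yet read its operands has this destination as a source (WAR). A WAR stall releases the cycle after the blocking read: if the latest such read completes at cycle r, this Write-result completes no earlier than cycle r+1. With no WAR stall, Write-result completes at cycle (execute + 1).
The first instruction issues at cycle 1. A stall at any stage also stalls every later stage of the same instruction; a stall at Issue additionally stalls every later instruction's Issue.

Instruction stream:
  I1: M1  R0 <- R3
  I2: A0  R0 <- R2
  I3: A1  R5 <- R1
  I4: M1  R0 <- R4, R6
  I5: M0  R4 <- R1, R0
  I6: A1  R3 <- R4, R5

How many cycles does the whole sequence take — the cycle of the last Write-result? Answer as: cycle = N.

cycle = 31

[I1] 1/2/7/8
[I2] 9/10/11/12  (WAW R0: wait I1 write@8)
[I3] 10/11/13/14
[I4] 13/14/19/20  (WAW R0: wait I2 write@12)
[I5] 14/21/26/27  (RAW R0: wait I4 write@20)
[I6] 15/28/30/31  (RAW R4: wait I5 write@27)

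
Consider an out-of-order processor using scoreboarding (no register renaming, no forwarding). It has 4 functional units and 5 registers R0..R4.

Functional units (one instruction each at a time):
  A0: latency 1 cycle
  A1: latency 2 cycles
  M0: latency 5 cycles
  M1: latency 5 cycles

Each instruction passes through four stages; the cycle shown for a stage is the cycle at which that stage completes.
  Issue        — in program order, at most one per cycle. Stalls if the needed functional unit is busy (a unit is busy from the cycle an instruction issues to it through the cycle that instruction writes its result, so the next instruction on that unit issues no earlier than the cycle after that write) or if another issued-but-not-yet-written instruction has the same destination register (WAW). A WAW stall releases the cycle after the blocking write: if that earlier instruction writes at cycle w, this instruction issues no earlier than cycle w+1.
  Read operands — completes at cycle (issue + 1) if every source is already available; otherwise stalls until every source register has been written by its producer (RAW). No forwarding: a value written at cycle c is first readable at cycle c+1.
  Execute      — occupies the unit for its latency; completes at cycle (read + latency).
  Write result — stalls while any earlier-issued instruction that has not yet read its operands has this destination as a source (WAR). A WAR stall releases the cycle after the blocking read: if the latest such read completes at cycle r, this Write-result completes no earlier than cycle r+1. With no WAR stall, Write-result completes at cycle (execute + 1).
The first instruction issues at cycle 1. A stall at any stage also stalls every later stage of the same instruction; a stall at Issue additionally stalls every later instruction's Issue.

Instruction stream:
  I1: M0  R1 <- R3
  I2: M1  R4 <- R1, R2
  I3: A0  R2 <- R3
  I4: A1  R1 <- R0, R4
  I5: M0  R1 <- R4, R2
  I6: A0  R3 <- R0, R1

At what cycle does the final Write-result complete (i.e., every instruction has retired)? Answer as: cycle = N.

cycle 1: I1→M0
cycle 2: I1 RO · I2→M1
cycle 3: I3→A0
cycle 4: I3 RO
cycle 5: I3 EX
cycle 7: I1 EX
cycle 8: I1 WR R1
cycle 9: I2 RO · I4→A1
cycle 10: I3 WR R2
cycle 14: I2 EX
cycle 15: I2 WR R4
cycle 16: I4 RO
cycle 18: I4 EX
cycle 19: I4 WR R1
cycle 20: I5→M0
cycle 21: I5 RO · I6→A0
cycle 26: I5 EX
cycle 27: I5 WR R1
cycle 28: I6 RO
cycle 29: I6 EX
cycle 30: I6 WR R3

cycle = 30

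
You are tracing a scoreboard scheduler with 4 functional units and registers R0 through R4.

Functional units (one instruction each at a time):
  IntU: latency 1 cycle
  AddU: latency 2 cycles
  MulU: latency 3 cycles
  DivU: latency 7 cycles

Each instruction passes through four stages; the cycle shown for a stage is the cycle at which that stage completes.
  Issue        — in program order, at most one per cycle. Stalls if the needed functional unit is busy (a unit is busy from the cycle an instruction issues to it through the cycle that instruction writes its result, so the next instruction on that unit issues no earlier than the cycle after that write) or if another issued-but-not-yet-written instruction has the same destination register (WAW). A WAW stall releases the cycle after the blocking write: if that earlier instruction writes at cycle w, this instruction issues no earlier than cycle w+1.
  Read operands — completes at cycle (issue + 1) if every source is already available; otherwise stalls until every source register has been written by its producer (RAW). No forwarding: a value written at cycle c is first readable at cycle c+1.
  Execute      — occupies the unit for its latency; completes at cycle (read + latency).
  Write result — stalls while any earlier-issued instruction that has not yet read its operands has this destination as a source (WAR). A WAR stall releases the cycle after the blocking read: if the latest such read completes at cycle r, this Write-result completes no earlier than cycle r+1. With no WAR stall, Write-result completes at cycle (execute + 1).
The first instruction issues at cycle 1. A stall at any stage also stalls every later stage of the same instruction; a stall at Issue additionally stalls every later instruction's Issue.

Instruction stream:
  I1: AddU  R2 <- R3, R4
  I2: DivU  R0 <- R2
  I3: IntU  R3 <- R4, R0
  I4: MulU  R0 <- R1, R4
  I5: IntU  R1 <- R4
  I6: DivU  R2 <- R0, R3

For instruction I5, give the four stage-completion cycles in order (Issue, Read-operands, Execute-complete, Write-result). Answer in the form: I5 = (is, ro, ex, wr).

cycle 1: I1→AddU
cycle 2: I1 RO; I2→DivU
cycle 3: I3→IntU
cycle 4: I1 EX
cycle 5: I1 WR R2
cycle 6: I2 RO
cycle 13: I2 EX
cycle 14: I2 WR R0
cycle 15: I3 RO; I4→MulU
cycle 16: I3 EX; I4 RO
cycle 17: I3 WR R3
cycle 18: I5→IntU
cycle 19: I4 EX; I5 RO; I6→DivU
cycle 20: I4 WR R0; I5 EX
cycle 21: I5 WR R1; I6 RO
cycle 28: I6 EX
cycle 29: I6 WR R2

I5 = (18, 19, 20, 21)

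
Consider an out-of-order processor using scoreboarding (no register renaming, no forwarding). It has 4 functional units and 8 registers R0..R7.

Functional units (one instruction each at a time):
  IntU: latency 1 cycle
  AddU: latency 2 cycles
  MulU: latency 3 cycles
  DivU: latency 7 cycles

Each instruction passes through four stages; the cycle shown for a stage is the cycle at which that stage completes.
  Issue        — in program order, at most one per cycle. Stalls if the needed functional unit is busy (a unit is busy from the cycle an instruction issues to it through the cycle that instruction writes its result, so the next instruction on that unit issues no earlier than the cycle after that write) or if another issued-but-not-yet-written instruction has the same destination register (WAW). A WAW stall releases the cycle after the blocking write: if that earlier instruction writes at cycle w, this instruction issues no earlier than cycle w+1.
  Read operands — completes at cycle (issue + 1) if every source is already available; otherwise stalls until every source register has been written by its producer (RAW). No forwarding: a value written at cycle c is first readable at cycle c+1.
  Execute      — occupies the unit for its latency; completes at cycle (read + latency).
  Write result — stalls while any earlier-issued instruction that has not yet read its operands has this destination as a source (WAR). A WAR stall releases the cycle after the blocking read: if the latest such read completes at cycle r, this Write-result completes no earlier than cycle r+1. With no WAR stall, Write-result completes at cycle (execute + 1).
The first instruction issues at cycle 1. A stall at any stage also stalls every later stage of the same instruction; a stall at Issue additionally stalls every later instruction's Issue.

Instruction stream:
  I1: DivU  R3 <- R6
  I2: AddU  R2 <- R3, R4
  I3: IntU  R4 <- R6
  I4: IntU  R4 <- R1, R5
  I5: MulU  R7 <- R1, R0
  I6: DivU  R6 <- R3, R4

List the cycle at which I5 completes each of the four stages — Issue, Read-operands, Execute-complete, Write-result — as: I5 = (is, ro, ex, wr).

I5 = (14, 15, 18, 19)

  I1 | 1 | 2 | 9 | 10
  I2 | 2 | 11 | 13 | 14   RAW R3: wait I1 write@10
  I3 | 3 | 4 | 5 | 12   WAR R4: wait I2 read@11
  I4 | 13 | 14 | 15 | 16   struct: IntU busy until I3 writes@12
  I5 | 14 | 15 | 18 | 19
  I6 | 15 | 17 | 24 | 25   RAW R4: wait I4 write@16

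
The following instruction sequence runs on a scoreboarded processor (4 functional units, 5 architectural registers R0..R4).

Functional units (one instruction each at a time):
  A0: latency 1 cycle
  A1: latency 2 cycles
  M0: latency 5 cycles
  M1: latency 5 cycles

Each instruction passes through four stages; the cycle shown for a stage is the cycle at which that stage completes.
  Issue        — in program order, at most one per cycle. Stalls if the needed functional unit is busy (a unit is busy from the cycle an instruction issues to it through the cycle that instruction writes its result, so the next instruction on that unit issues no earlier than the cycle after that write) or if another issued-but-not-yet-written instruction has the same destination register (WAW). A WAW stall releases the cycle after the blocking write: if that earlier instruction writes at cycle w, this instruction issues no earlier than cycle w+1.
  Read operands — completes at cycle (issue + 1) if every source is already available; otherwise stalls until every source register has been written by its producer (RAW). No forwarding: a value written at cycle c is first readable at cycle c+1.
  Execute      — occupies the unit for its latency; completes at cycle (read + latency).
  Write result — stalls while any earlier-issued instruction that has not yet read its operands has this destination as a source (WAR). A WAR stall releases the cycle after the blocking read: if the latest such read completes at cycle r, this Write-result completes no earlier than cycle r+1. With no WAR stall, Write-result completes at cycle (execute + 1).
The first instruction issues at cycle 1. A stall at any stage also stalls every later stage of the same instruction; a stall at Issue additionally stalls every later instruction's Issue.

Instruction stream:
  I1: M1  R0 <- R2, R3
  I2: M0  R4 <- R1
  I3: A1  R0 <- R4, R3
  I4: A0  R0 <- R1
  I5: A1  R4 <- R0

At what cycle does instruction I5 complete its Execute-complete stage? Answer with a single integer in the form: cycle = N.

cycle = 20

  I1 | 1 | 2 | 7 | 8
  I2 | 2 | 3 | 8 | 9
  I3 | 9 | 10 | 12 | 13   WAW R0: wait I1 write@8
  I4 | 14 | 15 | 16 | 17   WAW R0: wait I3 write@13
  I5 | 15 | 18 | 20 | 21   RAW R0: wait I4 write@17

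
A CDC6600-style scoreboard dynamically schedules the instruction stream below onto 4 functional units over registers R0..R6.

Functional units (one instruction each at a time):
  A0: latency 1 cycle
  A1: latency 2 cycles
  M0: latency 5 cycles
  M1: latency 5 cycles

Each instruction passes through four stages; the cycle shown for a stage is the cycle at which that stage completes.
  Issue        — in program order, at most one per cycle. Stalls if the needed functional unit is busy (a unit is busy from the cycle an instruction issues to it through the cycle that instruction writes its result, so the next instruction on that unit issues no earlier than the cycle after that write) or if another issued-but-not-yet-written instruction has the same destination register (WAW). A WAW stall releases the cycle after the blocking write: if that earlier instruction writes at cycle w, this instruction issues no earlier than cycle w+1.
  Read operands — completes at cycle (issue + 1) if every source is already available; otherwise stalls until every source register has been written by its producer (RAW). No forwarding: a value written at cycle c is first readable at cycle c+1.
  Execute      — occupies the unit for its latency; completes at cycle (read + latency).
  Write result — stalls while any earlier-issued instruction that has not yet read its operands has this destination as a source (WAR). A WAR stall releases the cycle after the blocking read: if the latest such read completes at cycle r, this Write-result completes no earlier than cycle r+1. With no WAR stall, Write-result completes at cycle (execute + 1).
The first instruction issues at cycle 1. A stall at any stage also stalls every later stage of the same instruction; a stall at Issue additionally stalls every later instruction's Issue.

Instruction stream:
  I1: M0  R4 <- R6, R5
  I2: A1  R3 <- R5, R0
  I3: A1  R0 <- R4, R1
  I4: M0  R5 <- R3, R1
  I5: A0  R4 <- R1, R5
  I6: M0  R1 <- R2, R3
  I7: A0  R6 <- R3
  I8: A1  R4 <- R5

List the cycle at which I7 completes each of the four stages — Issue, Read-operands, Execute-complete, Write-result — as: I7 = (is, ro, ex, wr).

t=1  I1 issues→M0
t=2  I1 reads | I2 issues→A1
t=3  I2 reads
t=5  I2 exec-done
t=6  I2 writes R3
t=7  I1 exec-done | I3 issues→A1
t=8  I1 writes R4
t=9  I3 reads | I4 issues→M0
t=10  I4 reads | I5 issues→A0
t=11  I3 exec-done
t=12  I3 writes R0
t=15  I4 exec-done
t=16  I4 writes R5
t=17  I5 reads | I6 issues→M0
t=18  I5 exec-done | I6 reads
t=19  I5 writes R4
t=20  I7 issues→A0
t=21  I7 reads | I8 issues→A1
t=22  I7 exec-done | I8 reads
t=23  I6 exec-done | I7 writes R6
t=24  I6 writes R1 | I8 exec-done
t=25  I8 writes R4

I7 = (20, 21, 22, 23)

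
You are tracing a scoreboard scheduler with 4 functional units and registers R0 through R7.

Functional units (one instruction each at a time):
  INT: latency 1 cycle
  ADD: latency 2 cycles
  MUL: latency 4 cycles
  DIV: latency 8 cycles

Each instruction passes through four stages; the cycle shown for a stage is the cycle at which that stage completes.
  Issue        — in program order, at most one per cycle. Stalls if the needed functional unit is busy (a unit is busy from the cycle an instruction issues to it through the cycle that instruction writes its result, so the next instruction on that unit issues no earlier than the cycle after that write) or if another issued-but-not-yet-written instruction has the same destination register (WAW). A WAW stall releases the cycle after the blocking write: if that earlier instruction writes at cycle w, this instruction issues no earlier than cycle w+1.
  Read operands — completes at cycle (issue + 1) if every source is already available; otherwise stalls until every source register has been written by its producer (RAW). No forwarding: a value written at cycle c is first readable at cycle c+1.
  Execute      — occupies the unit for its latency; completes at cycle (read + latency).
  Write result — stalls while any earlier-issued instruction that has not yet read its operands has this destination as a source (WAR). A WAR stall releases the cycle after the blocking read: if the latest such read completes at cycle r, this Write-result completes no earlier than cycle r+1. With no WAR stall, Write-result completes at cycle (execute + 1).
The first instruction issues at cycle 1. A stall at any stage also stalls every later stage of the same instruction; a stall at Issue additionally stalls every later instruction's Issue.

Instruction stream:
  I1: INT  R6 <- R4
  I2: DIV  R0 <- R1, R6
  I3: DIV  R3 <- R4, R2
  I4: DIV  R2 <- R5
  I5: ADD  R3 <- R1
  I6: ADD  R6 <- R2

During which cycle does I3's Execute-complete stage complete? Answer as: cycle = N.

cycle = 24

t=1  I1 issues→INT
t=2  I1 reads | I2 issues→DIV
t=3  I1 exec-done
t=4  I1 writes R6
t=5  I2 reads
t=13  I2 exec-done
t=14  I2 writes R0
t=15  I3 issues→DIV
t=16  I3 reads
t=24  I3 exec-done
t=25  I3 writes R3
t=26  I4 issues→DIV
t=27  I4 reads | I5 issues→ADD
t=28  I5 reads
t=30  I5 exec-done
t=31  I5 writes R3
t=32  I6 issues→ADD
t=35  I4 exec-done
t=36  I4 writes R2
t=37  I6 reads
t=39  I6 exec-done
t=40  I6 writes R6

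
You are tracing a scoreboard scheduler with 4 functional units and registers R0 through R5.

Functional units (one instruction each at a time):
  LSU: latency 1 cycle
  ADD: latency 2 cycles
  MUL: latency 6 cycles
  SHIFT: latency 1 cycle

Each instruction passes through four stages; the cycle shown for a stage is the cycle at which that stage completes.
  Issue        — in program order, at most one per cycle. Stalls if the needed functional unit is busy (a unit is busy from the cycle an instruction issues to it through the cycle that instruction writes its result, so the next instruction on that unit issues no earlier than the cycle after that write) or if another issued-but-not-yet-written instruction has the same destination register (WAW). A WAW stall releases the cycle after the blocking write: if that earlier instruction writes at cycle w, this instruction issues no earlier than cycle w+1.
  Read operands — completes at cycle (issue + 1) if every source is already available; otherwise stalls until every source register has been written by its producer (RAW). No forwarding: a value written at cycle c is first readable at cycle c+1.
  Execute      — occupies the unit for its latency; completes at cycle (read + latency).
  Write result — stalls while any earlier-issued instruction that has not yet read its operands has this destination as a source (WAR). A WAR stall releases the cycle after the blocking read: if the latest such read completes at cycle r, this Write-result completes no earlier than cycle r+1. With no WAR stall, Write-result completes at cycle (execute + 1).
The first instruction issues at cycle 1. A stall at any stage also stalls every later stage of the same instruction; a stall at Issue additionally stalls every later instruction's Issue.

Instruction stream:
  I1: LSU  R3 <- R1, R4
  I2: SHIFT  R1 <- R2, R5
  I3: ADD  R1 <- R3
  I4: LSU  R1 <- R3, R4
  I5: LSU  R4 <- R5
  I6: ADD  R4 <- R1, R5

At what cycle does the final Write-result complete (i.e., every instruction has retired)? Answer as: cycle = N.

c1: I1 dispatched to LSU
c2: I1 operands ready, I2 dispatched to SHIFT
c3: I1 complete, I2 operands ready
c4: R3←I1, I2 complete
c5: R1←I2
c6: I3 dispatched to ADD
c7: I3 operands ready
c9: I3 complete
c10: R1←I3
c11: I4 dispatched to LSU
c12: I4 operands ready
c13: I4 complete
c14: R1←I4
c15: I5 dispatched to LSU
c16: I5 operands ready
c17: I5 complete
c18: R4←I5
c19: I6 dispatched to ADD
c20: I6 operands ready
c22: I6 complete
c23: R4←I6

cycle = 23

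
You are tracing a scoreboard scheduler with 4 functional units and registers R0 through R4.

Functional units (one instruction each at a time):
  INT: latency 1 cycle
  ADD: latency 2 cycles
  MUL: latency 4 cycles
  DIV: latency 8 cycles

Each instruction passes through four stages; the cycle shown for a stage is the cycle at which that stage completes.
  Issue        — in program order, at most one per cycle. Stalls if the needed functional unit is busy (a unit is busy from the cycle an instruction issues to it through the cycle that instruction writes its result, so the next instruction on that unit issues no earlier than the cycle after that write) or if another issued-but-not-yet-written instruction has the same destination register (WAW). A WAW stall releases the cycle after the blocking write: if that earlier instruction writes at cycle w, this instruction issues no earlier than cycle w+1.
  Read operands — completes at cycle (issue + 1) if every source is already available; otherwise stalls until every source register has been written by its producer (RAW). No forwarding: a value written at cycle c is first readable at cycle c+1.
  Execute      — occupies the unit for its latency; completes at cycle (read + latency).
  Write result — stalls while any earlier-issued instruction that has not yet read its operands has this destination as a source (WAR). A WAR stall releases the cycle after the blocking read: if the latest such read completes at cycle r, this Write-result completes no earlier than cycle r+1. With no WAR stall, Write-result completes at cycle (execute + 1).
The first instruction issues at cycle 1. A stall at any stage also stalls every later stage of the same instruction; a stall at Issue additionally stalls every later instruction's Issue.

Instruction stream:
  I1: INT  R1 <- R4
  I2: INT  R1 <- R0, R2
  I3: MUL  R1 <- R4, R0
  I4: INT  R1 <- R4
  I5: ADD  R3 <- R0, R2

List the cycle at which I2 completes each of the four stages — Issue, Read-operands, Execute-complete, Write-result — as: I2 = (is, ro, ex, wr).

1) issue 1, read 2, done 3, write 4
2) issue 5, read 6, done 7, write 8  <struct: INT busy until I1 writes@4>
3) issue 9, read 10, done 14, write 15  <WAW R1: wait I2 write@8>
4) issue 16, read 17, done 18, write 19  <WAW R1: wait I3 write@15>
5) issue 17, read 18, done 20, write 21

I2 = (5, 6, 7, 8)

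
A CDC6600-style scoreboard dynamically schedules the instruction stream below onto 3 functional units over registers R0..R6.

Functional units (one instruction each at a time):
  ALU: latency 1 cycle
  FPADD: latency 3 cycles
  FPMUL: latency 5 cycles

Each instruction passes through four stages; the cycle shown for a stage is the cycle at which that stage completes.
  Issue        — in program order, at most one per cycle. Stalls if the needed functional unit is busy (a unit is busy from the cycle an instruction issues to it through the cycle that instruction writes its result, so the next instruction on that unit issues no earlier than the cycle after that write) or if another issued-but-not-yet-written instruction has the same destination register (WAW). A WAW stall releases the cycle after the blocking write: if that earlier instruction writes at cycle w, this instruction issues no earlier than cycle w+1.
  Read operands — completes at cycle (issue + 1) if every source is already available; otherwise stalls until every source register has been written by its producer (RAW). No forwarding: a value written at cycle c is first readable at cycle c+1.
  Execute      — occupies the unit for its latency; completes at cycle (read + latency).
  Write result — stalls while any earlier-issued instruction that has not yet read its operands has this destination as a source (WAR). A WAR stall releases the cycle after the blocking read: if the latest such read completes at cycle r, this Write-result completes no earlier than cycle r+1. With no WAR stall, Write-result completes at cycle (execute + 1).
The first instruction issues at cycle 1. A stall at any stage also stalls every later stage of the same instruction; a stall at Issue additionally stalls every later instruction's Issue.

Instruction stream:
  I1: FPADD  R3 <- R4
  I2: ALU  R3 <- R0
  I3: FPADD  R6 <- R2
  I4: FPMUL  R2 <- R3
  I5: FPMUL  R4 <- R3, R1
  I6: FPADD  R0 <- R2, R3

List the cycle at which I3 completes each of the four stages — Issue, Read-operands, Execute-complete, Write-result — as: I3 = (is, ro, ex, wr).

I3 = (8, 9, 12, 13)

[I1] 1/2/5/6
[I2] 7/8/9/10  (WAW R3: wait I1 write@6)
[I3] 8/9/12/13
[I4] 9/11/16/17  (RAW R3: wait I2 write@10)
[I5] 18/19/24/25  (struct: FPMUL busy until I4 writes@17)
[I6] 19/20/23/24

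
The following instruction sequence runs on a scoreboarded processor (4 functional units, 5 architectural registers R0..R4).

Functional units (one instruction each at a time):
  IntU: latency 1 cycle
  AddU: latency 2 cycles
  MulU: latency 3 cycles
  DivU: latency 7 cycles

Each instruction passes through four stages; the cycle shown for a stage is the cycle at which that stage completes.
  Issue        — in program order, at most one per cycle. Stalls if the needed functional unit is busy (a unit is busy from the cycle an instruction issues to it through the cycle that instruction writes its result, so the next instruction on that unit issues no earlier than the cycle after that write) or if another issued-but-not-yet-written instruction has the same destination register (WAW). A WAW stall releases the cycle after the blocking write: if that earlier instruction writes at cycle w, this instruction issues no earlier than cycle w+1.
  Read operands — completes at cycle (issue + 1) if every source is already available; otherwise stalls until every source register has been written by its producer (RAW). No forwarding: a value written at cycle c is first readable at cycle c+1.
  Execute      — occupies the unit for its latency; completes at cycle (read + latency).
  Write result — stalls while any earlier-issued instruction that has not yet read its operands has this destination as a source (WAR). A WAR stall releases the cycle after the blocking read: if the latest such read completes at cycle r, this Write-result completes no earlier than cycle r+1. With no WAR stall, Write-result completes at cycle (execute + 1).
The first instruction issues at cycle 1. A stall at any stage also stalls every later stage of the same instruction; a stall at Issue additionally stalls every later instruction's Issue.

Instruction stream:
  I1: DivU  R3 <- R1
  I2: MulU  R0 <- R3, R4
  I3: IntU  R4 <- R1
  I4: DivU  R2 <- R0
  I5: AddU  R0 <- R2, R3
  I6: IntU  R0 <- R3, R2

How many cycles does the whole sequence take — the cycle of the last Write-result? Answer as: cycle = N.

[I1] 1/2/9/10
[I2] 2/11/14/15  (RAW R3: wait I1 write@10)
[I3] 3/4/5/12  (WAR R4: wait I2 read@11)
[I4] 11/16/23/24  (struct: DivU busy until I1 writes@10; RAW R0: wait I2 write@15)
[I5] 16/25/27/28  (WAW R0: wait I2 write@15; RAW R2: wait I4 write@24)
[I6] 29/30/31/32  (WAW R0: wait I5 write@28)

cycle = 32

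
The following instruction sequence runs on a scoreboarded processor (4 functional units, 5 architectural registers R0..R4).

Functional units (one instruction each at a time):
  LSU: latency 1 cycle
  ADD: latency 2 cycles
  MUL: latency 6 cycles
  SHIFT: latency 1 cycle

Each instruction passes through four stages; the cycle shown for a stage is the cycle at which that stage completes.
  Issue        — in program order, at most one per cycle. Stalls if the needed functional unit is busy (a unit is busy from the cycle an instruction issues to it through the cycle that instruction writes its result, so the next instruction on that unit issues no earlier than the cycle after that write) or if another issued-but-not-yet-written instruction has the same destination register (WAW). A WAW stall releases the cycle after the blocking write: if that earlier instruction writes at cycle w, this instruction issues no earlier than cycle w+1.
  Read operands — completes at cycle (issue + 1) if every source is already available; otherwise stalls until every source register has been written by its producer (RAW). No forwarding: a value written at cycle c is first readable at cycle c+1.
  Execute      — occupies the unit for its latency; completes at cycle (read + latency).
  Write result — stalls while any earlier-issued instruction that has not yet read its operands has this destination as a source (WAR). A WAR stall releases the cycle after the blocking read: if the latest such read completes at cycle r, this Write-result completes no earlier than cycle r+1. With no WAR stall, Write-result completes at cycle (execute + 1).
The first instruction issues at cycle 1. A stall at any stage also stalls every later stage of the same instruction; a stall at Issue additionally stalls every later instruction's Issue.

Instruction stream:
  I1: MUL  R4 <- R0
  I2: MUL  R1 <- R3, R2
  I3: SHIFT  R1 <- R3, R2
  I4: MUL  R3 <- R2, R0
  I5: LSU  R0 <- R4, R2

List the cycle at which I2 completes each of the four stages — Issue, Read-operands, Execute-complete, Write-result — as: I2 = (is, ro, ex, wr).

I2 = (10, 11, 17, 18)

I1: IS=1 RO=2 EX=8 WR=9
I2: IS=10 RO=11 EX=17 WR=18  [struct: MUL busy until I1 writes@9]
I3: IS=19 RO=20 EX=21 WR=22  [WAW R1: wait I2 write@18]
I4: IS=20 RO=21 EX=27 WR=28
I5: IS=21 RO=22 EX=23 WR=24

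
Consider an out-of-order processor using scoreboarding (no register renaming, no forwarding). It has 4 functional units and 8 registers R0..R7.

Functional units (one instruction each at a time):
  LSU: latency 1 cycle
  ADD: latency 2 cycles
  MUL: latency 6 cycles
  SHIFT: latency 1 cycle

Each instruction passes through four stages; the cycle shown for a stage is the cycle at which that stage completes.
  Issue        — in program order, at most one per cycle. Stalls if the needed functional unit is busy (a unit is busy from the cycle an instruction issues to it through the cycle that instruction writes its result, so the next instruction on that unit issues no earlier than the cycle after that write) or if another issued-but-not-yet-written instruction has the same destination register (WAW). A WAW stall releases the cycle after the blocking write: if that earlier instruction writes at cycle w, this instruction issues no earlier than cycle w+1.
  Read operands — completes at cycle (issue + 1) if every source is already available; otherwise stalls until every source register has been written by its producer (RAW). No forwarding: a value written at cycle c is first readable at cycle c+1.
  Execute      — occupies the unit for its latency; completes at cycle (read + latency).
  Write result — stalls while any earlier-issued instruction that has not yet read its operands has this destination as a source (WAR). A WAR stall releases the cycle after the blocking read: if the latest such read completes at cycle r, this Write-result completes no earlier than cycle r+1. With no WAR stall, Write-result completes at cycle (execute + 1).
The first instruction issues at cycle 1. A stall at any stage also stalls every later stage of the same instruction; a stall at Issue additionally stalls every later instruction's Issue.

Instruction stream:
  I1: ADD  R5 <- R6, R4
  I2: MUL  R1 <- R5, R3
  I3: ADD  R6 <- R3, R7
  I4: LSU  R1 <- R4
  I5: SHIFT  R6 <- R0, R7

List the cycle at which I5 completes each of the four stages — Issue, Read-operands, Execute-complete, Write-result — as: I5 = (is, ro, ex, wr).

I5 = (15, 16, 17, 18)

cycle 1: I1→ADD
cycle 2: I1 RO; I2→MUL
cycle 4: I1 EX
cycle 5: I1 WR R5
cycle 6: I2 RO; I3→ADD
cycle 7: I3 RO
cycle 9: I3 EX
cycle 10: I3 WR R6
cycle 12: I2 EX
cycle 13: I2 WR R1
cycle 14: I4→LSU
cycle 15: I4 RO; I5→SHIFT
cycle 16: I4 EX; I5 RO
cycle 17: I4 WR R1; I5 EX
cycle 18: I5 WR R6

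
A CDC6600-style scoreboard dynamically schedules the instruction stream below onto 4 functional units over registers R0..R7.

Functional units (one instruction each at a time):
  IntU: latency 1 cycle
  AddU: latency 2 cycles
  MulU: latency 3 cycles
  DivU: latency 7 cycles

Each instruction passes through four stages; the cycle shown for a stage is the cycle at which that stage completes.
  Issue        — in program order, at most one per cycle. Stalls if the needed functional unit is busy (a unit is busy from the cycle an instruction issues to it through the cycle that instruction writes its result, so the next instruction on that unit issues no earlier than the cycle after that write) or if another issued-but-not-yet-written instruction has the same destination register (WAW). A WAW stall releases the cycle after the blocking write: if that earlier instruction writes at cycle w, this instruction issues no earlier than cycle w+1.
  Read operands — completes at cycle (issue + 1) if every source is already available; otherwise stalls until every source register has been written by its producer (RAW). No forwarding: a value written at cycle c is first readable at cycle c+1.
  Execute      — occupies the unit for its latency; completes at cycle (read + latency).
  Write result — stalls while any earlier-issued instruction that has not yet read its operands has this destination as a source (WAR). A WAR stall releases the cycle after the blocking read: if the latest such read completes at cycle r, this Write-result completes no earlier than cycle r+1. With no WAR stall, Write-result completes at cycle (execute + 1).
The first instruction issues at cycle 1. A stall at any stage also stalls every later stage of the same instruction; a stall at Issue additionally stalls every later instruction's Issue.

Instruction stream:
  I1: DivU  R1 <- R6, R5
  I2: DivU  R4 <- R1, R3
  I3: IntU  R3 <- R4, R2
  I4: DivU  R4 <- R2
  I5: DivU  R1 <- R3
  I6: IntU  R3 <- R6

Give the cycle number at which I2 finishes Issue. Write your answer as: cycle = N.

cycle = 11

cycle 1: I1→DivU
cycle 2: I1 RO
cycle 9: I1 EX
cycle 10: I1 WR R1
cycle 11: I2→DivU
cycle 12: I2 RO; I3→IntU
cycle 19: I2 EX
cycle 20: I2 WR R4
cycle 21: I3 RO; I4→DivU
cycle 22: I3 EX; I4 RO
cycle 23: I3 WR R3
cycle 29: I4 EX
cycle 30: I4 WR R4
cycle 31: I5→DivU
cycle 32: I5 RO; I6→IntU
cycle 33: I6 RO
cycle 34: I6 EX
cycle 35: I6 WR R3
cycle 39: I5 EX
cycle 40: I5 WR R1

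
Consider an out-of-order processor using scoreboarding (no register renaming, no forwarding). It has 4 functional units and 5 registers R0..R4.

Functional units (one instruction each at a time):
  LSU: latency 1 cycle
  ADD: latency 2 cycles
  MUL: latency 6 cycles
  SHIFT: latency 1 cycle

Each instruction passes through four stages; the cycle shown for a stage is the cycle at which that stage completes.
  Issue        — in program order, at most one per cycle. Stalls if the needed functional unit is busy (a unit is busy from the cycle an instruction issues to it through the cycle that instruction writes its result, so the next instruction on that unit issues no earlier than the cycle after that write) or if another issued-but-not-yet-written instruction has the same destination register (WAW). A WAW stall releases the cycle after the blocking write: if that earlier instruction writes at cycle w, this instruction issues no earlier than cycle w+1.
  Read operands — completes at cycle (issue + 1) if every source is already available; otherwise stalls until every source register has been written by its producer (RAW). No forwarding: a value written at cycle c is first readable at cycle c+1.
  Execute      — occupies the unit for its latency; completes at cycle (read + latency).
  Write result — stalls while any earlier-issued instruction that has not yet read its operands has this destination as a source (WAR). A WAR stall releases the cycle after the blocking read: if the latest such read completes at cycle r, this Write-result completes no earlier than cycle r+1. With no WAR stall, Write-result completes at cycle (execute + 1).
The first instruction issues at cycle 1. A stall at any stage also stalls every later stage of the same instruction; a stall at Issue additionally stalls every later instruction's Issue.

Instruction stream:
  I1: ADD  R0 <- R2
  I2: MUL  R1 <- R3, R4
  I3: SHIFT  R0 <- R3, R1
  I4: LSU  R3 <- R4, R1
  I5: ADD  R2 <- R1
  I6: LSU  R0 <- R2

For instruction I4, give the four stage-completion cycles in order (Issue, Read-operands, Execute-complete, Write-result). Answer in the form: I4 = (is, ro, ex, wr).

I4 = (7, 11, 12, 13)

t=1  I1→ADD
t=2  I1 RO · I2→MUL
t=3  I2 RO
t=4  I1 EX
t=5  I1 WR R0
t=6  I3→SHIFT
t=7  I4→LSU
t=8  I5→ADD
t=9  I2 EX
t=10  I2 WR R1
t=11  I3 RO · I4 RO · I5 RO
t=12  I3 EX · I4 EX
t=13  I3 WR R0 · I4 WR R3 · I5 EX
t=14  I5 WR R2 · I6→LSU
t=15  I6 RO
t=16  I6 EX
t=17  I6 WR R0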